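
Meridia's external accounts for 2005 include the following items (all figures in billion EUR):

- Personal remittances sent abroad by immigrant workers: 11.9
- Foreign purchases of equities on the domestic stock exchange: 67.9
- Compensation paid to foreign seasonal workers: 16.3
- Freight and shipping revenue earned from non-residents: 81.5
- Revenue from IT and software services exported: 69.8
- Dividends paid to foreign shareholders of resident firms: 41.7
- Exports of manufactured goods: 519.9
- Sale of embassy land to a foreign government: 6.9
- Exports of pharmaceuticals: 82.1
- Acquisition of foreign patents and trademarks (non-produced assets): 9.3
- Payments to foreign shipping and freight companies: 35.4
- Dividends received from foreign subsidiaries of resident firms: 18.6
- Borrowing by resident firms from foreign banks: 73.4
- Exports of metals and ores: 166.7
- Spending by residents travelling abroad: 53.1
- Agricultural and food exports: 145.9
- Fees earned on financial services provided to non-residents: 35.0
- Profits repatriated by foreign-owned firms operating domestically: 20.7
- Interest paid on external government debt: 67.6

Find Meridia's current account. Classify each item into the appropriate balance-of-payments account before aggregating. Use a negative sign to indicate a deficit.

Goods: 166.7 + 145.9 + 519.9 + 82.1 = 914.6
Services: 35.0 - 35.4 + 81.5 + 69.8 - 53.1 = 97.8
Primary income: -20.7 - 41.7 - 16.3 + 18.6 - 67.6 = -127.7
Secondary income: -11.9
Current account = 914.6 + 97.8 + (-127.7) + (-11.9) = 872.8
(Excluded from the current account — financial account: foreign purchases of equities on the domestic stock exchange 67.9, borrowing by resident firms from foreign banks 73.4; capital account: sale of embassy land to a foreign government 6.9, acquisition of foreign patents and trademarks (non-produced assets) 9.3.)

872.8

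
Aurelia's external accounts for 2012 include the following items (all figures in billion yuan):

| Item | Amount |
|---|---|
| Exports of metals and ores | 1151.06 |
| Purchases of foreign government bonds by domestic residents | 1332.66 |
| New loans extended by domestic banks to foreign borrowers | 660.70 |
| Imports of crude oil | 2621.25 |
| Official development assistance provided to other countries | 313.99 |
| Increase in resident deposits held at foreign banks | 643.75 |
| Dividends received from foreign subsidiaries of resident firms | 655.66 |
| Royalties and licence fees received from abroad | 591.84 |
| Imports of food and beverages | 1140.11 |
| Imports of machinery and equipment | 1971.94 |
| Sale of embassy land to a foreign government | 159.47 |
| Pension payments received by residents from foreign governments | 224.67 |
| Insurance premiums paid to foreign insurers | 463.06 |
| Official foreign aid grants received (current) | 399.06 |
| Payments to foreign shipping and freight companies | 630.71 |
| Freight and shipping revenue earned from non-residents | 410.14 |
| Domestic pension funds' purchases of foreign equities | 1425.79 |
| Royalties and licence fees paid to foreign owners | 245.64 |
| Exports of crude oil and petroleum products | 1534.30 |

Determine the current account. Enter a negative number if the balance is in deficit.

Goods: -1140.11 - 2621.25 + 1534.30 + 1151.06 - 1971.94 = -3047.94
Services: -463.06 - 630.71 + 410.14 - 245.64 + 591.84 = -337.43
Primary income: 655.66
Secondary income: 399.06 + 224.67 - 313.99 = 309.74
Current account = (-3047.94) + (-337.43) + 655.66 + 309.74 = -2419.97
(Excluded from the current account — financial account: purchases of foreign government bonds by domestic residents 1332.66, new loans extended by domestic banks to foreign borrowers 660.70, increase in resident deposits held at foreign banks 643.75, domestic pension funds' purchases of foreign equities 1425.79; capital account: sale of embassy land to a foreign government 159.47.)

-2419.97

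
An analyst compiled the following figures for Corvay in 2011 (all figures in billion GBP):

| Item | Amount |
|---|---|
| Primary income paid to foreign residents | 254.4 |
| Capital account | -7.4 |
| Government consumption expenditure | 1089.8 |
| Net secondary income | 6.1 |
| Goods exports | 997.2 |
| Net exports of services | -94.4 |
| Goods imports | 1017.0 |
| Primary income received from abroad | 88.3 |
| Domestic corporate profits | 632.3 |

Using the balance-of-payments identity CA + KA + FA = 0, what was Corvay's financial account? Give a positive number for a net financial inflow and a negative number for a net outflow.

281.6

Goods balance = 997.2 - 1017.0 = -19.8
Services balance = -94.4
Trade balance (goods + services) = -19.8 + (-94.4) = -114.2
Net primary income = 88.3 - 254.4 = -166.1
Net secondary income = 6.1
Current account = -114.2 + (-166.1) + 6.1 = -274.2
Financial account = -(-274.2 + (-7.4)) = 281.6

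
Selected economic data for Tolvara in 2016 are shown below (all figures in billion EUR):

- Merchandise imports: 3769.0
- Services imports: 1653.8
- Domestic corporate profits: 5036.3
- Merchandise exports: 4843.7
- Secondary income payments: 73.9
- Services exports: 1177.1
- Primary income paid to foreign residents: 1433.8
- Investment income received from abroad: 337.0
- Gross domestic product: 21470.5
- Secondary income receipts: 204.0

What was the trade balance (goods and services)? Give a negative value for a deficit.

Goods balance = 4843.7 - 3769.0 = 1074.7
Services balance = 1177.1 - 1653.8 = -476.7
Trade balance (goods + services) = 1074.7 + (-476.7) = 598.0

598.0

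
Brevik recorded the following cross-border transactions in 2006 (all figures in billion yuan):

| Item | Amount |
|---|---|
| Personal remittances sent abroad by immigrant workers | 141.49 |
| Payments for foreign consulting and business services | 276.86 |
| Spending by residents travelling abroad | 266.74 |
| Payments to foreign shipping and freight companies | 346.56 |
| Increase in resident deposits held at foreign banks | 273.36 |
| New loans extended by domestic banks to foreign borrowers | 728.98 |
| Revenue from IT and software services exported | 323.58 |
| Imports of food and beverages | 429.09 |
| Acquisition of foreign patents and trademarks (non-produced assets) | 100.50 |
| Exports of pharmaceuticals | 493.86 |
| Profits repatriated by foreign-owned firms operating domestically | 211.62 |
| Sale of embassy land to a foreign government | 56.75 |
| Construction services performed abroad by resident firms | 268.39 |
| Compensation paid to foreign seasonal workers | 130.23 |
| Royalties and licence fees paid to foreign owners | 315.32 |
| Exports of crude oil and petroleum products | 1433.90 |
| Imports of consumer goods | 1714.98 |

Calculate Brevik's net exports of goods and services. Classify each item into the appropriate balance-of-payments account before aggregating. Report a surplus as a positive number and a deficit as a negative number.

Goods: -1714.98 + 1433.90 - 429.09 + 493.86 = -216.31
Services: -315.32 + 268.39 - 346.56 + 323.58 - 276.86 - 266.74 = -613.51
Trade balance = -216.31 + (-613.51) = -829.82
(Excluded from the trade balance — secondary income: personal remittances sent abroad by immigrant workers 141.49; financial account: increase in resident deposits held at foreign banks 273.36, new loans extended by domestic banks to foreign borrowers 728.98; capital account: acquisition of foreign patents and trademarks (non-produced assets) 100.50, sale of embassy land to a foreign government 56.75; primary income: profits repatriated by foreign-owned firms operating domestically 211.62, compensation paid to foreign seasonal workers 130.23.)

-829.82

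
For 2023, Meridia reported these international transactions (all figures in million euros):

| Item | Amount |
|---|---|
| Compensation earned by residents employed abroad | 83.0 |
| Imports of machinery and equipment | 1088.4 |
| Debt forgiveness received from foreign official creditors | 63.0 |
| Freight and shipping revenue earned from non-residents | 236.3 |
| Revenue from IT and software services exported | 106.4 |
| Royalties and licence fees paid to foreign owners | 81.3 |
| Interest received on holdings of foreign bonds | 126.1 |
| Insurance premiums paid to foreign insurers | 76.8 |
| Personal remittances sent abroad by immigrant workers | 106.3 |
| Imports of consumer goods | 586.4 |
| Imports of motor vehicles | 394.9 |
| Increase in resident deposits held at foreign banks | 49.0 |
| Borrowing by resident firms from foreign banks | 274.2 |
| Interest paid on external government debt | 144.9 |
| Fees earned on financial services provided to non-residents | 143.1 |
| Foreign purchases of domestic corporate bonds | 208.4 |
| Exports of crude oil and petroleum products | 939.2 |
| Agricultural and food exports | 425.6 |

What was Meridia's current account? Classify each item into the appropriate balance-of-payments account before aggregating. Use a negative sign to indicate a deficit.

-419.3

Goods: 425.6 - 394.9 + 939.2 - 1088.4 - 586.4 = -704.9
Services: 106.4 - 76.8 + 236.3 - 81.3 + 143.1 = 327.7
Primary income: -144.9 + 126.1 + 83.0 = 64.2
Secondary income: -106.3
Current account = (-704.9) + 327.7 + 64.2 + (-106.3) = -419.3
(Excluded from the current account — capital account: debt forgiveness received from foreign official creditors 63.0; financial account: increase in resident deposits held at foreign banks 49.0, borrowing by resident firms from foreign banks 274.2, foreign purchases of domestic corporate bonds 208.4.)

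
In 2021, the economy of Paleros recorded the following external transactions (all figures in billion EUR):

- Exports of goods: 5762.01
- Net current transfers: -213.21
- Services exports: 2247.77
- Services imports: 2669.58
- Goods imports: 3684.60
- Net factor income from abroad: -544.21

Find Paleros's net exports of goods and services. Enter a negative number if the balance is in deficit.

1655.60

Goods balance = 5762.01 - 3684.60 = 2077.41
Services balance = 2247.77 - 2669.58 = -421.81
Trade balance (goods + services) = 2077.41 + (-421.81) = 1655.60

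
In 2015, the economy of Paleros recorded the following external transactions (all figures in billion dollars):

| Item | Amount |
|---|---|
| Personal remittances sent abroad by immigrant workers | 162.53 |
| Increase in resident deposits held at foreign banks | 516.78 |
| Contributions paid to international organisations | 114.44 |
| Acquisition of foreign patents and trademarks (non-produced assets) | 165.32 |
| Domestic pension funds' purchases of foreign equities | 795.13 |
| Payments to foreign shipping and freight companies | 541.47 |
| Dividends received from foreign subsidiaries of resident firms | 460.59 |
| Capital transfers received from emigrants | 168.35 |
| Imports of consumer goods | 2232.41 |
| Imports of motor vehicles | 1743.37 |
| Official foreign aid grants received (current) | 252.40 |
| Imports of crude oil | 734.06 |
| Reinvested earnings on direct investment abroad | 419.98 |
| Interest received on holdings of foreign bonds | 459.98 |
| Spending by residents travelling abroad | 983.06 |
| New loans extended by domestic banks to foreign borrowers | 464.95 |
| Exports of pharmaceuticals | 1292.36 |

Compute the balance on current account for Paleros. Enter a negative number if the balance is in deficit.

Goods: 1292.36 - 1743.37 - 734.06 - 2232.41 = -3417.48
Services: -983.06 - 541.47 = -1524.53
Primary income: 419.98 + 460.59 + 459.98 = 1340.55
Secondary income: 252.40 - 162.53 - 114.44 = -24.57
Current account = (-3417.48) + (-1524.53) + 1340.55 + (-24.57) = -3626.03
(Excluded from the current account — financial account: increase in resident deposits held at foreign banks 516.78, domestic pension funds' purchases of foreign equities 795.13, new loans extended by domestic banks to foreign borrowers 464.95; capital account: acquisition of foreign patents and trademarks (non-produced assets) 165.32, capital transfers received from emigrants 168.35.)

-3626.03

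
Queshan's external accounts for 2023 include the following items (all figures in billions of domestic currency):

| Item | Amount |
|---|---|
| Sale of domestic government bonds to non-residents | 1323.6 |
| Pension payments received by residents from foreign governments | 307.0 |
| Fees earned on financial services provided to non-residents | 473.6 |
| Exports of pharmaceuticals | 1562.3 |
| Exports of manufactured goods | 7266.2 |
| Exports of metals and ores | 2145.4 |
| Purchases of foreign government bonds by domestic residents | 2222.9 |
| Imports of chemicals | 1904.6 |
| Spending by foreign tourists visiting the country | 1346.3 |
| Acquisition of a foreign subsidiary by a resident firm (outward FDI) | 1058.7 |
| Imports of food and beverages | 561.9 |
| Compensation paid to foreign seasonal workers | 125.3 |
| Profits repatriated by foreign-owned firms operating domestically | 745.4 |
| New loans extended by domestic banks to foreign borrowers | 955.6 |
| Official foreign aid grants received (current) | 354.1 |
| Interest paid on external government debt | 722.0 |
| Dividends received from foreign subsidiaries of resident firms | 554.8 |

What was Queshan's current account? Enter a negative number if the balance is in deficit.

9950.5

Goods: 2145.4 - 561.9 - 1904.6 + 1562.3 + 7266.2 = 8507.4
Services: 1346.3 + 473.6 = 1819.9
Primary income: 554.8 - 745.4 - 722.0 - 125.3 = -1037.9
Secondary income: 307.0 + 354.1 = 661.1
Current account = 8507.4 + 1819.9 + (-1037.9) + 661.1 = 9950.5
(Excluded from the current account — financial account: sale of domestic government bonds to non-residents 1323.6, purchases of foreign government bonds by domestic residents 2222.9, acquisition of a foreign subsidiary by a resident firm (outward FDI) 1058.7, new loans extended by domestic banks to foreign borrowers 955.6.)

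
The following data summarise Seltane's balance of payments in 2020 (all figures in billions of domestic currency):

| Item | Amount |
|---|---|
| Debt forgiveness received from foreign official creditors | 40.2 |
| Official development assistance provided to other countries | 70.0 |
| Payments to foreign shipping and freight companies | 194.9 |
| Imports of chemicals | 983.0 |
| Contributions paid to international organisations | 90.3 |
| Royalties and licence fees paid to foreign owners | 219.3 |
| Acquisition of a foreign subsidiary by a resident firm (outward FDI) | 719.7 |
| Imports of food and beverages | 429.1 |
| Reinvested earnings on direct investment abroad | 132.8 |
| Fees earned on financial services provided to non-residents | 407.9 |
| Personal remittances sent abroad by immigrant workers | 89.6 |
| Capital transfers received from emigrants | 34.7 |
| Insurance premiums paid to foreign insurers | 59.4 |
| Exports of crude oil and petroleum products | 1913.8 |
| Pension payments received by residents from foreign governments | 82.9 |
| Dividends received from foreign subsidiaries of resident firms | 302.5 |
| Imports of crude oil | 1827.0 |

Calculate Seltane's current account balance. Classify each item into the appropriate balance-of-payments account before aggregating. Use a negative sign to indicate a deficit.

Goods: -429.1 - 1827.0 + 1913.8 - 983.0 = -1325.3
Services: -59.4 - 194.9 - 219.3 + 407.9 = -65.7
Primary income: 302.5 + 132.8 = 435.3
Secondary income: 82.9 - 89.6 - 70.0 - 90.3 = -167.0
Current account = (-1325.3) + (-65.7) + 435.3 + (-167.0) = -1122.7
(Excluded from the current account — capital account: debt forgiveness received from foreign official creditors 40.2, capital transfers received from emigrants 34.7; financial account: acquisition of a foreign subsidiary by a resident firm (outward FDI) 719.7.)

-1122.7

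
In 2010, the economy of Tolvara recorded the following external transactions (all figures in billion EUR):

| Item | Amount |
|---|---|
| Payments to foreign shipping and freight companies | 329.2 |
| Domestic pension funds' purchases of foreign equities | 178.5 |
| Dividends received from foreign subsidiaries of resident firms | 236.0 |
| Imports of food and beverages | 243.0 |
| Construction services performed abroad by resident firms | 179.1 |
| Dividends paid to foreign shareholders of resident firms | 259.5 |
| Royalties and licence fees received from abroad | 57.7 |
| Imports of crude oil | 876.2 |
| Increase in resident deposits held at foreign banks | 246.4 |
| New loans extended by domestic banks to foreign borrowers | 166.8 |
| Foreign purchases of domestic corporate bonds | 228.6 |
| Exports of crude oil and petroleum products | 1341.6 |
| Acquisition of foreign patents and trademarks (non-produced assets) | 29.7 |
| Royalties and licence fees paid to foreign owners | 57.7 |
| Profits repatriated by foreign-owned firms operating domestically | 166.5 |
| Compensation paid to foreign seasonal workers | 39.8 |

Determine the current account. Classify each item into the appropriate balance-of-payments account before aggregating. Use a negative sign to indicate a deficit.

Goods: -243.0 + 1341.6 - 876.2 = 222.4
Services: -329.2 - 57.7 + 57.7 + 179.1 = -150.1
Primary income: -259.5 + 236.0 - 166.5 - 39.8 = -229.8
Current account = 222.4 + (-150.1) + (-229.8) = -157.5
(Excluded from the current account — financial account: domestic pension funds' purchases of foreign equities 178.5, increase in resident deposits held at foreign banks 246.4, new loans extended by domestic banks to foreign borrowers 166.8, foreign purchases of domestic corporate bonds 228.6; capital account: acquisition of foreign patents and trademarks (non-produced assets) 29.7.)

-157.5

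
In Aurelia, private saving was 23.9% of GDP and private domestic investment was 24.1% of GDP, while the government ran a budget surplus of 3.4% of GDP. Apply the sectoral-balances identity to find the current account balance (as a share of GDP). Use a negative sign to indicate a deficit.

By the sectoral-balances identity, CA = (S_private - I) + (T - G).
Private balance = 23.9 - 24.1 = -0.2
Government balance (T - G) = 3.4
CA = -0.2 + 3.4 = 3.2

3.2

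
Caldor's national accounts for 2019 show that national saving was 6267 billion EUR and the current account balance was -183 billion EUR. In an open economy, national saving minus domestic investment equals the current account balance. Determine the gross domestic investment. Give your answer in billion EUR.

I = S - CA = 6267 - (-183) = 6450

6450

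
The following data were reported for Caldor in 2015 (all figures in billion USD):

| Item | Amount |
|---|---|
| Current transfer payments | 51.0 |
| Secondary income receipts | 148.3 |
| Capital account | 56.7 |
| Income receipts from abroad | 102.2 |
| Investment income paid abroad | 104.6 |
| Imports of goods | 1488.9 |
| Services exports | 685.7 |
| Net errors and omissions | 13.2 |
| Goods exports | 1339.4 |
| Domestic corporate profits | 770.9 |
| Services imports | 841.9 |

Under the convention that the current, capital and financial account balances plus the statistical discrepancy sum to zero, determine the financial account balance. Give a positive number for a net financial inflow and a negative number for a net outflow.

Goods balance = 1339.4 - 1488.9 = -149.5
Services balance = 685.7 - 841.9 = -156.2
Trade balance (goods + services) = -149.5 + (-156.2) = -305.7
Net primary income = 102.2 - 104.6 = -2.4
Net secondary income = 148.3 - 51.0 = 97.3
Current account = -305.7 + (-2.4) + 97.3 = -210.8
Financial account = -(-210.8 + 56.7 + 13.2) = 140.9

140.9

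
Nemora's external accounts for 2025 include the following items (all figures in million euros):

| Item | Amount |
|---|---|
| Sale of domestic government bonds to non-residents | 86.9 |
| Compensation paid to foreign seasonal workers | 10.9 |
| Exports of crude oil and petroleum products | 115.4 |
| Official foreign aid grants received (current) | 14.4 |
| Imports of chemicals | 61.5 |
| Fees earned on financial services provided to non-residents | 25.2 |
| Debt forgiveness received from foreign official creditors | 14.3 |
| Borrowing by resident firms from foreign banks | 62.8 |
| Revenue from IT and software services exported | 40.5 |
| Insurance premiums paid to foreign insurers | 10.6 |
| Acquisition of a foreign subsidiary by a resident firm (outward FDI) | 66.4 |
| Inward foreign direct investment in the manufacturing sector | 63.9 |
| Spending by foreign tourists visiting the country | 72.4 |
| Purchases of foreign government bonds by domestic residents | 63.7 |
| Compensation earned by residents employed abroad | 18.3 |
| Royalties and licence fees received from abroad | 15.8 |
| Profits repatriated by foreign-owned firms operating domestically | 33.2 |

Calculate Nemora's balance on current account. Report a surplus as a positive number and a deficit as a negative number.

185.8

Goods: -61.5 + 115.4 = 53.9
Services: -10.6 + 25.2 + 72.4 + 15.8 + 40.5 = 143.3
Primary income: 18.3 - 33.2 - 10.9 = -25.8
Secondary income: 14.4
Current account = 53.9 + 143.3 + (-25.8) + 14.4 = 185.8
(Excluded from the current account — financial account: sale of domestic government bonds to non-residents 86.9, borrowing by resident firms from foreign banks 62.8, acquisition of a foreign subsidiary by a resident firm (outward FDI) 66.4, inward foreign direct investment in the manufacturing sector 63.9, purchases of foreign government bonds by domestic residents 63.7; capital account: debt forgiveness received from foreign official creditors 14.3.)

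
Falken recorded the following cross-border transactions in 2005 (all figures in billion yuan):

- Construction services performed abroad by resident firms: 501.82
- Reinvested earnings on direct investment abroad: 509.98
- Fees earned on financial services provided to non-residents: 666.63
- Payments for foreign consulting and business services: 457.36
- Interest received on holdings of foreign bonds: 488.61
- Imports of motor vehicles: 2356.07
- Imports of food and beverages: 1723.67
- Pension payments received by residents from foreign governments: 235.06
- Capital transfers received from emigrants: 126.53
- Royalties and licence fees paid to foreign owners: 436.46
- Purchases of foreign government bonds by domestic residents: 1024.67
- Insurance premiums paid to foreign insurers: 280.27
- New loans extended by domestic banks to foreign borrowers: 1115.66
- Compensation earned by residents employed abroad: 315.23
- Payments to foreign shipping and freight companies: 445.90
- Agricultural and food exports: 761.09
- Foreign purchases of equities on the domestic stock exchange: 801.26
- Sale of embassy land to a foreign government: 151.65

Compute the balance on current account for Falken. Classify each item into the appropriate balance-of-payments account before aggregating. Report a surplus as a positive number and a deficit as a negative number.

Goods: -1723.67 - 2356.07 + 761.09 = -3318.65
Services: 666.63 - 436.46 - 280.27 + 501.82 - 457.36 - 445.90 = -451.54
Primary income: 488.61 + 509.98 + 315.23 = 1313.82
Secondary income: 235.06
Current account = (-3318.65) + (-451.54) + 1313.82 + 235.06 = -2221.31
(Excluded from the current account — capital account: capital transfers received from emigrants 126.53, sale of embassy land to a foreign government 151.65; financial account: purchases of foreign government bonds by domestic residents 1024.67, new loans extended by domestic banks to foreign borrowers 1115.66, foreign purchases of equities on the domestic stock exchange 801.26.)

-2221.31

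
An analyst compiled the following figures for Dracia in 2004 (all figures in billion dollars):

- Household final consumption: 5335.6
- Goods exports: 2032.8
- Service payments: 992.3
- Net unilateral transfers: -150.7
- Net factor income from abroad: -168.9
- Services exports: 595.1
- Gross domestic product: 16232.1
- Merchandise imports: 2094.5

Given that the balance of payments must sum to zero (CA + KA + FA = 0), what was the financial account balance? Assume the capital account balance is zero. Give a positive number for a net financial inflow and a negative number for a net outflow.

778.5

Goods balance = 2032.8 - 2094.5 = -61.7
Services balance = 595.1 - 992.3 = -397.2
Trade balance (goods + services) = -61.7 + (-397.2) = -458.9
Net primary income = -168.9
Net secondary income = -150.7
Current account = -458.9 + (-168.9) + (-150.7) = -778.5
Financial account = -(-778.5) = 778.5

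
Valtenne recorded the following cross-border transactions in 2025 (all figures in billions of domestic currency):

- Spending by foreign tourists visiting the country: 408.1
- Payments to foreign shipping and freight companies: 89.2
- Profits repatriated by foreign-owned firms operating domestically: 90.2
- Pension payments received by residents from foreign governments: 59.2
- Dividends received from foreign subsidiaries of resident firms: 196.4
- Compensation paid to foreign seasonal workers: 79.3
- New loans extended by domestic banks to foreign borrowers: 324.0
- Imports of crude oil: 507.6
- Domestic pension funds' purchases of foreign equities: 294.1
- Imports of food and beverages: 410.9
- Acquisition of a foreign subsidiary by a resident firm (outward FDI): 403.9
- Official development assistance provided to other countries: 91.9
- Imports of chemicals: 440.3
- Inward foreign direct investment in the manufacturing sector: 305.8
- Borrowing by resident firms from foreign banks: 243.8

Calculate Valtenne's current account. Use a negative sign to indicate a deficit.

Goods: -410.9 - 507.6 - 440.3 = -1358.8
Services: 408.1 - 89.2 = 318.9
Primary income: -90.2 - 79.3 + 196.4 = 26.9
Secondary income: 59.2 - 91.9 = -32.7
Current account = (-1358.8) + 318.9 + 26.9 + (-32.7) = -1045.7
(Excluded from the current account — financial account: new loans extended by domestic banks to foreign borrowers 324.0, domestic pension funds' purchases of foreign equities 294.1, acquisition of a foreign subsidiary by a resident firm (outward FDI) 403.9, inward foreign direct investment in the manufacturing sector 305.8, borrowing by resident firms from foreign banks 243.8.)

-1045.7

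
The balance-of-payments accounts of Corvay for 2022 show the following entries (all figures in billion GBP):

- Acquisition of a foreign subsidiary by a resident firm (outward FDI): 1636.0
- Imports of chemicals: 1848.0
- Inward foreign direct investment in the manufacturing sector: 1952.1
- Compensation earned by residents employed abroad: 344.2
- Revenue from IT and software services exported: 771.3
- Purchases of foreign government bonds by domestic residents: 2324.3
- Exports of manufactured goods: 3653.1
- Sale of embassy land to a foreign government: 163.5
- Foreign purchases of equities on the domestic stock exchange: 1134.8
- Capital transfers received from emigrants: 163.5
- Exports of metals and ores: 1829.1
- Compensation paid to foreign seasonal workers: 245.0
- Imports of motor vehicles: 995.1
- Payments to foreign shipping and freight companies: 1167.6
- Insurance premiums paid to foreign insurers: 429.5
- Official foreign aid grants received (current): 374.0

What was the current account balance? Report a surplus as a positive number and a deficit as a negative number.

2286.5

Goods: -1848.0 + 1829.1 - 995.1 + 3653.1 = 2639.1
Services: -1167.6 - 429.5 + 771.3 = -825.8
Primary income: 344.2 - 245.0 = 99.2
Secondary income: 374.0
Current account = 2639.1 + (-825.8) + 99.2 + 374.0 = 2286.5
(Excluded from the current account — financial account: acquisition of a foreign subsidiary by a resident firm (outward FDI) 1636.0, inward foreign direct investment in the manufacturing sector 1952.1, purchases of foreign government bonds by domestic residents 2324.3, foreign purchases of equities on the domestic stock exchange 1134.8; capital account: sale of embassy land to a foreign government 163.5, capital transfers received from emigrants 163.5.)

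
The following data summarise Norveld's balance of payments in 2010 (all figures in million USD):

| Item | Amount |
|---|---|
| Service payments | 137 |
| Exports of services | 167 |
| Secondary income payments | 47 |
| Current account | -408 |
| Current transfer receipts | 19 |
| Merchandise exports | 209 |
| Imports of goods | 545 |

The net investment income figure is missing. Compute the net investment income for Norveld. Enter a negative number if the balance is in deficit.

-74

Current account = goods balance + services balance + net primary income + net secondary income
Sum of the known components = -334
Net investment income = CA - (known components) = -408 - (-334) = -74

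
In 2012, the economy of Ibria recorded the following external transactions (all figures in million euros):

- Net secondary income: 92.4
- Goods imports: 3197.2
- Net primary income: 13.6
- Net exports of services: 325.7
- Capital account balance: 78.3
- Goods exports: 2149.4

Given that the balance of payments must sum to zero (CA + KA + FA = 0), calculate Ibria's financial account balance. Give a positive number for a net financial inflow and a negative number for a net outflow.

Goods balance = 2149.4 - 3197.2 = -1047.8
Services balance = 325.7
Trade balance (goods + services) = -1047.8 + 325.7 = -722.1
Net primary income = 13.6
Net secondary income = 92.4
Current account = -722.1 + 13.6 + 92.4 = -616.1
Financial account = -(-616.1 + 78.3) = 537.8

537.8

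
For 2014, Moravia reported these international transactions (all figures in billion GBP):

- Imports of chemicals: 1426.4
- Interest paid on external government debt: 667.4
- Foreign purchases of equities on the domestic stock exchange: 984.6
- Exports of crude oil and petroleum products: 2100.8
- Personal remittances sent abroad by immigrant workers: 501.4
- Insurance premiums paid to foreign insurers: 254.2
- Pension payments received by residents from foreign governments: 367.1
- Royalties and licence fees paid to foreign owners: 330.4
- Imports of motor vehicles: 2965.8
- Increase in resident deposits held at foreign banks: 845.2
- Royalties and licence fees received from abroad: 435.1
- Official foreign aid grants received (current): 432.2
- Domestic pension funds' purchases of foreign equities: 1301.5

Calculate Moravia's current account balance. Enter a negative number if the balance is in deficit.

-2810.4

Goods: 2100.8 - 1426.4 - 2965.8 = -2291.4
Services: -330.4 - 254.2 + 435.1 = -149.5
Primary income: -667.4
Secondary income: 367.1 + 432.2 - 501.4 = 297.9
Current account = (-2291.4) + (-149.5) + (-667.4) + 297.9 = -2810.4
(Excluded from the current account — financial account: foreign purchases of equities on the domestic stock exchange 984.6, increase in resident deposits held at foreign banks 845.2, domestic pension funds' purchases of foreign equities 1301.5.)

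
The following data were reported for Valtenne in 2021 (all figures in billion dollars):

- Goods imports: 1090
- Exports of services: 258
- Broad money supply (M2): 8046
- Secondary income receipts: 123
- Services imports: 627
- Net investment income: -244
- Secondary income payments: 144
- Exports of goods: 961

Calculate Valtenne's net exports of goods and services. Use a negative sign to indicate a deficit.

-498

Goods balance = 961 - 1090 = -129
Services balance = 258 - 627 = -369
Trade balance (goods + services) = -129 + (-369) = -498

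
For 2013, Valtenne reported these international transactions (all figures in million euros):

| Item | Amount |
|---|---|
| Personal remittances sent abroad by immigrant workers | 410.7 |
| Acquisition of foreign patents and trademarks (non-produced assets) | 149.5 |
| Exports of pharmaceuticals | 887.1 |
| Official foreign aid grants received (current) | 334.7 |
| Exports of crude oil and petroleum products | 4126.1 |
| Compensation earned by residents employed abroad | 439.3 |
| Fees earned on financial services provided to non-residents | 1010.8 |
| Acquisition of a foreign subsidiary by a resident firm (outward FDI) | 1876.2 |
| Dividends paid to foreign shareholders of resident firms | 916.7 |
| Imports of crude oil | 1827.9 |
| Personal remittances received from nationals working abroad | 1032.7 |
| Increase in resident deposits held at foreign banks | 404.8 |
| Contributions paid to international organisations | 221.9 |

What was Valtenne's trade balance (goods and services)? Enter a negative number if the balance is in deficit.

4196.1

Goods: -1827.9 + 4126.1 + 887.1 = 3185.3
Services: 1010.8
Trade balance = 3185.3 + 1010.8 = 4196.1
(Excluded from the trade balance — secondary income: personal remittances sent abroad by immigrant workers 410.7, official foreign aid grants received (current) 334.7, personal remittances received from nationals working abroad 1032.7, contributions paid to international organisations 221.9; capital account: acquisition of foreign patents and trademarks (non-produced assets) 149.5; primary income: compensation earned by residents employed abroad 439.3, dividends paid to foreign shareholders of resident firms 916.7; financial account: acquisition of a foreign subsidiary by a resident firm (outward FDI) 1876.2, increase in resident deposits held at foreign banks 404.8.)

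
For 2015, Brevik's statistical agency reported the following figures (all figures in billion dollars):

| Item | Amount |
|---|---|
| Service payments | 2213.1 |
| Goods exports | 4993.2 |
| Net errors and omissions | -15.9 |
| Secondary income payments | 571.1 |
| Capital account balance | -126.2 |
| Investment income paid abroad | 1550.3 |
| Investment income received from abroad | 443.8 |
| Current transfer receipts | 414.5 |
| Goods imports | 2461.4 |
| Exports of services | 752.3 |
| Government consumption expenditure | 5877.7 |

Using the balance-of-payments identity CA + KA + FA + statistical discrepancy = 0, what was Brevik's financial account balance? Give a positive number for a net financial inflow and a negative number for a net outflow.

334.2

Goods balance = 4993.2 - 2461.4 = 2531.8
Services balance = 752.3 - 2213.1 = -1460.8
Trade balance (goods + services) = 2531.8 + (-1460.8) = 1071.0
Net primary income = 443.8 - 1550.3 = -1106.5
Net secondary income = 414.5 - 571.1 = -156.6
Current account = 1071.0 + (-1106.5) + (-156.6) = -192.1
Financial account = -(-192.1 + (-126.2) + (-15.9)) = 334.2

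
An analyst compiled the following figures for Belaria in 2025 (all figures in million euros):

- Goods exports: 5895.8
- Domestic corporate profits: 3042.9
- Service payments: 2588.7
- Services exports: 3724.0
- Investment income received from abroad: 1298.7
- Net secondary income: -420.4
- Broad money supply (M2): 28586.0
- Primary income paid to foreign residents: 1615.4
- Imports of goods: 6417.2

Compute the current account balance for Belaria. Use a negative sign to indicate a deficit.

-123.2

Goods balance = 5895.8 - 6417.2 = -521.4
Services balance = 3724.0 - 2588.7 = 1135.3
Trade balance (goods + services) = -521.4 + 1135.3 = 613.9
Net primary income = 1298.7 - 1615.4 = -316.7
Net secondary income = -420.4
Current account = 613.9 + (-316.7) + (-420.4) = -123.2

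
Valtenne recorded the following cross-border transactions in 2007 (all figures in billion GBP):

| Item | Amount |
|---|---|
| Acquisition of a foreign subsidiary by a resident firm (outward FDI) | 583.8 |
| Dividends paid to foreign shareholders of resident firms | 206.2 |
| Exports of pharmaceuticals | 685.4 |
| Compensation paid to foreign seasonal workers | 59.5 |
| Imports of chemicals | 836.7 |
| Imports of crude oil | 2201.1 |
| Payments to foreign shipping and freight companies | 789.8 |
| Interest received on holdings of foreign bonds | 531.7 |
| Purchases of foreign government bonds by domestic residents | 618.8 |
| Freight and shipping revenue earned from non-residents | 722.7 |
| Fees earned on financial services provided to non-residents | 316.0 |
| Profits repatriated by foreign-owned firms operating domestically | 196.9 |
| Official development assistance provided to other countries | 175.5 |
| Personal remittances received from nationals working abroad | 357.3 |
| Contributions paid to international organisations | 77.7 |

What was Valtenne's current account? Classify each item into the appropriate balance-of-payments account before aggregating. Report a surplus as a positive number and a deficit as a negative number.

-1930.3

Goods: -2201.1 - 836.7 + 685.4 = -2352.4
Services: 316.0 - 789.8 + 722.7 = 248.9
Primary income: -196.9 - 206.2 + 531.7 - 59.5 = 69.1
Secondary income: -77.7 - 175.5 + 357.3 = 104.1
Current account = (-2352.4) + 248.9 + 69.1 + 104.1 = -1930.3
(Excluded from the current account — financial account: acquisition of a foreign subsidiary by a resident firm (outward FDI) 583.8, purchases of foreign government bonds by domestic residents 618.8.)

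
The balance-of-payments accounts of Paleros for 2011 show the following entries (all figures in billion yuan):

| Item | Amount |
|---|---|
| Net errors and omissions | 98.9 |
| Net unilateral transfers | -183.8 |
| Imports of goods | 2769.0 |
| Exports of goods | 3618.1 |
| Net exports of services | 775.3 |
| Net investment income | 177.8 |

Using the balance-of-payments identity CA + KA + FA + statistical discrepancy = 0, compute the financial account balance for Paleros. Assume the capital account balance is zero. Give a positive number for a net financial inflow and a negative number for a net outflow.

-1717.3

Goods balance = 3618.1 - 2769.0 = 849.1
Services balance = 775.3
Trade balance (goods + services) = 849.1 + 775.3 = 1624.4
Net primary income = 177.8
Net secondary income = -183.8
Current account = 1624.4 + 177.8 + (-183.8) = 1618.4
Financial account = -(1618.4 + 98.9) = -1717.3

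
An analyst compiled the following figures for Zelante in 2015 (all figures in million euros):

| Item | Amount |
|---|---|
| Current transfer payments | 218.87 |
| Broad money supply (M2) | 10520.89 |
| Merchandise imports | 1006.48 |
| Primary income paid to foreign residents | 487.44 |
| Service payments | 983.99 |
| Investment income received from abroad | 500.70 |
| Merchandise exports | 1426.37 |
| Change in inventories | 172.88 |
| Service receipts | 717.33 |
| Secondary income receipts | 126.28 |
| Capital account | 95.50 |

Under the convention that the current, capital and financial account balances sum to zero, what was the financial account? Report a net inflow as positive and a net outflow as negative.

Goods balance = 1426.37 - 1006.48 = 419.89
Services balance = 717.33 - 983.99 = -266.66
Trade balance (goods + services) = 419.89 + (-266.66) = 153.23
Net primary income = 500.70 - 487.44 = 13.26
Net secondary income = 126.28 - 218.87 = -92.59
Current account = 153.23 + 13.26 + (-92.59) = 73.90
Financial account = -(73.90 + 95.50) = -169.40

-169.40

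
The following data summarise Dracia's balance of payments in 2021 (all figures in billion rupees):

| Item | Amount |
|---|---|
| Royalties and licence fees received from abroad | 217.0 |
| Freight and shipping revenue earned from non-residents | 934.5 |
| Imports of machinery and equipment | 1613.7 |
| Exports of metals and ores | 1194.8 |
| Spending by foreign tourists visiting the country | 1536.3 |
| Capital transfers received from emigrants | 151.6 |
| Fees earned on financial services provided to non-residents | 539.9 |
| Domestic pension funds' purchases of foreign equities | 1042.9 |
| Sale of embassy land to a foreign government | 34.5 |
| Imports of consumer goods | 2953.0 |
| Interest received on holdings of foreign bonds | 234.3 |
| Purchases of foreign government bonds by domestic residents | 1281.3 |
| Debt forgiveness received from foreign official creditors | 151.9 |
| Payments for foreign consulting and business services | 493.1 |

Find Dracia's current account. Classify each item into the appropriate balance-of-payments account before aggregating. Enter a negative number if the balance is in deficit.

Goods: 1194.8 - 2953.0 - 1613.7 = -3371.9
Services: -493.1 + 934.5 + 217.0 + 539.9 + 1536.3 = 2734.6
Primary income: 234.3
Current account = (-3371.9) + 2734.6 + 234.3 = -403.0
(Excluded from the current account — capital account: capital transfers received from emigrants 151.6, sale of embassy land to a foreign government 34.5, debt forgiveness received from foreign official creditors 151.9; financial account: domestic pension funds' purchases of foreign equities 1042.9, purchases of foreign government bonds by domestic residents 1281.3.)

-403.0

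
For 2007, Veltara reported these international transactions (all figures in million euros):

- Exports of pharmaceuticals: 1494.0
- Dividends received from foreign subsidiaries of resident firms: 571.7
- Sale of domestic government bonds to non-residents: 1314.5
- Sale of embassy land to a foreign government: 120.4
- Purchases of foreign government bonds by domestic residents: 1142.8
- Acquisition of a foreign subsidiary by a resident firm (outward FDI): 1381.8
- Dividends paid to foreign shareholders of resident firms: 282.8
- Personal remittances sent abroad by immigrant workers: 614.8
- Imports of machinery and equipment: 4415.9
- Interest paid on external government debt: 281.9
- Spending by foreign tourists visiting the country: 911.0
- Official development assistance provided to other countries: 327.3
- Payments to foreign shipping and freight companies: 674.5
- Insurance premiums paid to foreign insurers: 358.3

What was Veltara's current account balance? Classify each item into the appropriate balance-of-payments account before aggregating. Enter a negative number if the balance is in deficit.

-3978.8

Goods: 1494.0 - 4415.9 = -2921.9
Services: 911.0 - 358.3 - 674.5 = -121.8
Primary income: -282.8 - 281.9 + 571.7 = 7.0
Secondary income: -327.3 - 614.8 = -942.1
Current account = (-2921.9) + (-121.8) + 7.0 + (-942.1) = -3978.8
(Excluded from the current account — financial account: sale of domestic government bonds to non-residents 1314.5, purchases of foreign government bonds by domestic residents 1142.8, acquisition of a foreign subsidiary by a resident firm (outward FDI) 1381.8; capital account: sale of embassy land to a foreign government 120.4.)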